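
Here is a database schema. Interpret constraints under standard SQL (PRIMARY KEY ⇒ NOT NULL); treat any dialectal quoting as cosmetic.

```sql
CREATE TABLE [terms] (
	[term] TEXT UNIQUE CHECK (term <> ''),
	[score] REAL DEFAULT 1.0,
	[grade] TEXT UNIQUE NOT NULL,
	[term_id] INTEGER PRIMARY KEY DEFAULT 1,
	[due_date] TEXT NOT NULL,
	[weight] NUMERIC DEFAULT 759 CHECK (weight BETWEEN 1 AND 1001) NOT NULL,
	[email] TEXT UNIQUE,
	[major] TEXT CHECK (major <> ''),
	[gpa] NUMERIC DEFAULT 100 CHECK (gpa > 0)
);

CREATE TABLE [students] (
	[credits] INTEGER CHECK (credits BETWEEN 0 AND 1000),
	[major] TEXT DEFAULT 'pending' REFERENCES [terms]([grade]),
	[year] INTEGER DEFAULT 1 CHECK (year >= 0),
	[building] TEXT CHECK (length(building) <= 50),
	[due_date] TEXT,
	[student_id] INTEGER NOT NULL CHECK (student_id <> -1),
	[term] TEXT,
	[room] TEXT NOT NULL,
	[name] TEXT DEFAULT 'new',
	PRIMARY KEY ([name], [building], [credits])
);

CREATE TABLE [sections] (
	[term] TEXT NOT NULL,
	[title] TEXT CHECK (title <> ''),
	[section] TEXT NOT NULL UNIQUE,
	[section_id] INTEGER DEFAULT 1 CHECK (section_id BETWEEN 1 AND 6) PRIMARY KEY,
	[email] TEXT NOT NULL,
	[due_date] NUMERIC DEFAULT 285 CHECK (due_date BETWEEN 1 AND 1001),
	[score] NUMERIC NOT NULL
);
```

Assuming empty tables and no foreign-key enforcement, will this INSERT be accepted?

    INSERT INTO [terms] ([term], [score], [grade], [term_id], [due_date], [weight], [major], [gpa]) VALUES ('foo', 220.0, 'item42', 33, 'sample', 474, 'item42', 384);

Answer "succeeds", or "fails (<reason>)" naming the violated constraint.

NOT NULL columns: due_date is supplied; grade is supplied; term_id is supplied; weight is supplied.
CHECK constraints: 'foo' satisfies (term <> ''); 474 satisfies (weight BETWEEN 1 AND 1001); 'item42' satisfies (major <> ''); 384 satisfies (gpa > 0).
No constraint is violated.

succeeds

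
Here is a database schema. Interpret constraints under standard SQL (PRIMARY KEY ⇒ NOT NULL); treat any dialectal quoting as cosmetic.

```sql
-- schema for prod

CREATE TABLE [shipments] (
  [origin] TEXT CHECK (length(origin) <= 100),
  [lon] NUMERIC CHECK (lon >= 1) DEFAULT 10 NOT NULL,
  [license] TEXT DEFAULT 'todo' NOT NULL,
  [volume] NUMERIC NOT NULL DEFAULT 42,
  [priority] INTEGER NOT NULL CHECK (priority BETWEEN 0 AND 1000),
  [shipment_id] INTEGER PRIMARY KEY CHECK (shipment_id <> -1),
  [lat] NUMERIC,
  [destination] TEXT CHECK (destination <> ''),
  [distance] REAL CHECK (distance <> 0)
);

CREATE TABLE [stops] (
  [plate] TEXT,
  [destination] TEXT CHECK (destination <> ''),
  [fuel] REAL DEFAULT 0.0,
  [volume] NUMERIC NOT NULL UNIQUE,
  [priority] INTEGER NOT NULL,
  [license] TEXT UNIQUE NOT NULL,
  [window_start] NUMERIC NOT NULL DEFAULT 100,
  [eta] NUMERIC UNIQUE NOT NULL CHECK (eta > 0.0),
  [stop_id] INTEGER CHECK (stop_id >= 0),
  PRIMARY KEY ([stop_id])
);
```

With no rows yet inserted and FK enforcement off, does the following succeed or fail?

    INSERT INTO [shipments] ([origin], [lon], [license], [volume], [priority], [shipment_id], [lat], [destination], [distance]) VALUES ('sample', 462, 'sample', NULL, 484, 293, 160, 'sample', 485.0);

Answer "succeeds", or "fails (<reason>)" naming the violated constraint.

fails (NOT NULL on volume)

volume is explicitly set to NULL, but volume is declared NOT NULL.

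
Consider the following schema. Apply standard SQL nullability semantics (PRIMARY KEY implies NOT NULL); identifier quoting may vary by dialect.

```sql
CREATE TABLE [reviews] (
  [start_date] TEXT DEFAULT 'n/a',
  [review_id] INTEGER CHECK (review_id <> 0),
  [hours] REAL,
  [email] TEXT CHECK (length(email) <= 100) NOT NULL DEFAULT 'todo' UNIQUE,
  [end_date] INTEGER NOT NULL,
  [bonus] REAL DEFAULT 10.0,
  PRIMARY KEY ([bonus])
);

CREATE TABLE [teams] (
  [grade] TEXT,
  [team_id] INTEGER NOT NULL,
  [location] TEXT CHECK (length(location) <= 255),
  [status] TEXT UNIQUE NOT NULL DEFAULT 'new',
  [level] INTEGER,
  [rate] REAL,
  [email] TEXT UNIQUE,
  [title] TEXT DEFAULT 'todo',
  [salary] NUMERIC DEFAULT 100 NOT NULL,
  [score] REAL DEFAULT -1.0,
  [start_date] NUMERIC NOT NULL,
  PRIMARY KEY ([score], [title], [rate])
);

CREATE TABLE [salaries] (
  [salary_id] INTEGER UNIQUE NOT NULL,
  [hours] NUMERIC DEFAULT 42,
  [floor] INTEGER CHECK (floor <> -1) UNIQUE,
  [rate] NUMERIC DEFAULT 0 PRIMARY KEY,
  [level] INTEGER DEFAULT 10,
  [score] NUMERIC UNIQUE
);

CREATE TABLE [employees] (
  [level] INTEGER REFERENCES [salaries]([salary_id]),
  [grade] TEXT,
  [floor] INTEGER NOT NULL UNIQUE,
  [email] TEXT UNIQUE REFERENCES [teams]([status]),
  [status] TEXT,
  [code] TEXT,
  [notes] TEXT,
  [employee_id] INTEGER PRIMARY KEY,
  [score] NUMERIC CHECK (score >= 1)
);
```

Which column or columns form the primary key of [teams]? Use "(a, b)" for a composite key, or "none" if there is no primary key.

A table-level PRIMARY KEY clause names 3 columns: score, title, rate.
This is a composite key — the combination is unique, not each column individually.

(score, title, rate)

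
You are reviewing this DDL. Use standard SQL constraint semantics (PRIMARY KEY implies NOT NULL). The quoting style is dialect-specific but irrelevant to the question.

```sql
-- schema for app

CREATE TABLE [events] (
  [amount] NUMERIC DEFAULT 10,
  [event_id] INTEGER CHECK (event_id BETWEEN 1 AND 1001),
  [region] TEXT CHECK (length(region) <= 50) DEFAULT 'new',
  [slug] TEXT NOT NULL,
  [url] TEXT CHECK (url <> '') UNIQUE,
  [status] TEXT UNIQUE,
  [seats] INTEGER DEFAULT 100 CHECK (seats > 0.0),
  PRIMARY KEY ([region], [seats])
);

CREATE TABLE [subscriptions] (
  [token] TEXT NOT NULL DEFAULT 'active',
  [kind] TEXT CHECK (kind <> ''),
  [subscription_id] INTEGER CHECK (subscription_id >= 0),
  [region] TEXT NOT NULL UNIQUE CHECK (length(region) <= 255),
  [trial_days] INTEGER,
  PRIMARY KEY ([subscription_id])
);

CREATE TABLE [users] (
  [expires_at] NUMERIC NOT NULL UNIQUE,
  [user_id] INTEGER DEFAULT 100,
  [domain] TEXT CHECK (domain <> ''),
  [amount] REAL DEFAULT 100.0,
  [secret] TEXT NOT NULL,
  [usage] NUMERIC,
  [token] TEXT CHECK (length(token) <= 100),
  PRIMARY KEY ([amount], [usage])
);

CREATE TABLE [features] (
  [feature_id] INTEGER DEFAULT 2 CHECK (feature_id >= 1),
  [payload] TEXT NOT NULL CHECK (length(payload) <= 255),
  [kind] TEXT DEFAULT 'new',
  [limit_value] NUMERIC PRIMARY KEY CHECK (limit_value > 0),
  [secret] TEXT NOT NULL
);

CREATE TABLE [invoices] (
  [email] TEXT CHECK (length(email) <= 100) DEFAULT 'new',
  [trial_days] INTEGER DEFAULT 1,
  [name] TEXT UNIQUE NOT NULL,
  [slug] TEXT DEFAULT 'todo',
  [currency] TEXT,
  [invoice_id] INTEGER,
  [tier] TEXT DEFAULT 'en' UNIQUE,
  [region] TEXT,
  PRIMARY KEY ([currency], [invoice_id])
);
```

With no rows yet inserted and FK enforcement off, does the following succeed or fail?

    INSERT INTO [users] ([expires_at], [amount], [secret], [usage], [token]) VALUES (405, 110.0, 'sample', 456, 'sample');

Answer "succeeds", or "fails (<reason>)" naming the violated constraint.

NOT NULL columns: amount is supplied; expires_at is supplied; secret is supplied; usage is supplied.
CHECK constraints: 'sample' satisfies (length(token) <= 100).
No constraint is violated.

succeeds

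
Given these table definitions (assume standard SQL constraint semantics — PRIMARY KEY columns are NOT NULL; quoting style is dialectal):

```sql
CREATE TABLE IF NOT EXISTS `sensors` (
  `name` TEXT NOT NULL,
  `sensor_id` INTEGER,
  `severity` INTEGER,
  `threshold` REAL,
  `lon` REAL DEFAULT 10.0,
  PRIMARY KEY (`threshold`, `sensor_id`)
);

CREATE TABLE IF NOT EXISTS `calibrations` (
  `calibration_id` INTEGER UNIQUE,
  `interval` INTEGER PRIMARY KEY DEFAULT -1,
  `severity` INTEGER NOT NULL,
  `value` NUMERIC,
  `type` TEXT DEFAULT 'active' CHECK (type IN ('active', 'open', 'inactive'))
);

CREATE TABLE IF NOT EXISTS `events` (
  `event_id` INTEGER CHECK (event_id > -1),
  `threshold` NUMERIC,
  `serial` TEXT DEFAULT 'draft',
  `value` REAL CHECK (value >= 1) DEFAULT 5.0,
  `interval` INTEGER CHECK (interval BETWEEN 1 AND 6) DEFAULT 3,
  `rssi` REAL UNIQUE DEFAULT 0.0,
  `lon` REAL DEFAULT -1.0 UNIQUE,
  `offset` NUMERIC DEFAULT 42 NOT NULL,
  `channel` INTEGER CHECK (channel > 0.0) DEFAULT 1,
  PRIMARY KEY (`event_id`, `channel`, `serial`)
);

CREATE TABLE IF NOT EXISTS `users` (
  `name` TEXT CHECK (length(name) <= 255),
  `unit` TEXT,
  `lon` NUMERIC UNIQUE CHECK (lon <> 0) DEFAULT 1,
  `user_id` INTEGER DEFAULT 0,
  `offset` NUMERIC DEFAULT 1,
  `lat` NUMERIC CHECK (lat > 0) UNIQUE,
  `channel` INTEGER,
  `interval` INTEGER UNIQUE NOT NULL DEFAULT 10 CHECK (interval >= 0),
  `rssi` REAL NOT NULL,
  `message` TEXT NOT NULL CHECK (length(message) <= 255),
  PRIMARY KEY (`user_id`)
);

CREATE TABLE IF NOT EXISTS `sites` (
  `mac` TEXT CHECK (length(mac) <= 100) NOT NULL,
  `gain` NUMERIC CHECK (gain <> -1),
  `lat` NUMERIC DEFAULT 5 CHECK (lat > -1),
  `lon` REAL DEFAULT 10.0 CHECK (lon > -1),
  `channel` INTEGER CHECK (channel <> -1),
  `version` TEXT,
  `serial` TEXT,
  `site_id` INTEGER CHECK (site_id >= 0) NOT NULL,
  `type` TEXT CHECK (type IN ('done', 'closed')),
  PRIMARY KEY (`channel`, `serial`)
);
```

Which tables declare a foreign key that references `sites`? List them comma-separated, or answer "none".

none

No REFERENCES clause anywhere in the schema names sites.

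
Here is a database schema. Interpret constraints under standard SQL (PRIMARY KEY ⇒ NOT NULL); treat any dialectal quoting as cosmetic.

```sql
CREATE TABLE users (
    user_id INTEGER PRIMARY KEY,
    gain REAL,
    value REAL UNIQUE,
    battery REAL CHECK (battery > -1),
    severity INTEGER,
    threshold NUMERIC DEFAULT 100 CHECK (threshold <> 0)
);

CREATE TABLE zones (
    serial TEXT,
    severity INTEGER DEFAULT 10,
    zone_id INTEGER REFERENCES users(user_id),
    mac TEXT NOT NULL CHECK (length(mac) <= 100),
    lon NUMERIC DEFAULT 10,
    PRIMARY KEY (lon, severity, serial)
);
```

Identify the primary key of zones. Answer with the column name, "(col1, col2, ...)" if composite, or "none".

A table-level PRIMARY KEY clause names 3 columns: lon, severity, serial.
This is a composite key — the combination is unique, not each column individually.

(lon, severity, serial)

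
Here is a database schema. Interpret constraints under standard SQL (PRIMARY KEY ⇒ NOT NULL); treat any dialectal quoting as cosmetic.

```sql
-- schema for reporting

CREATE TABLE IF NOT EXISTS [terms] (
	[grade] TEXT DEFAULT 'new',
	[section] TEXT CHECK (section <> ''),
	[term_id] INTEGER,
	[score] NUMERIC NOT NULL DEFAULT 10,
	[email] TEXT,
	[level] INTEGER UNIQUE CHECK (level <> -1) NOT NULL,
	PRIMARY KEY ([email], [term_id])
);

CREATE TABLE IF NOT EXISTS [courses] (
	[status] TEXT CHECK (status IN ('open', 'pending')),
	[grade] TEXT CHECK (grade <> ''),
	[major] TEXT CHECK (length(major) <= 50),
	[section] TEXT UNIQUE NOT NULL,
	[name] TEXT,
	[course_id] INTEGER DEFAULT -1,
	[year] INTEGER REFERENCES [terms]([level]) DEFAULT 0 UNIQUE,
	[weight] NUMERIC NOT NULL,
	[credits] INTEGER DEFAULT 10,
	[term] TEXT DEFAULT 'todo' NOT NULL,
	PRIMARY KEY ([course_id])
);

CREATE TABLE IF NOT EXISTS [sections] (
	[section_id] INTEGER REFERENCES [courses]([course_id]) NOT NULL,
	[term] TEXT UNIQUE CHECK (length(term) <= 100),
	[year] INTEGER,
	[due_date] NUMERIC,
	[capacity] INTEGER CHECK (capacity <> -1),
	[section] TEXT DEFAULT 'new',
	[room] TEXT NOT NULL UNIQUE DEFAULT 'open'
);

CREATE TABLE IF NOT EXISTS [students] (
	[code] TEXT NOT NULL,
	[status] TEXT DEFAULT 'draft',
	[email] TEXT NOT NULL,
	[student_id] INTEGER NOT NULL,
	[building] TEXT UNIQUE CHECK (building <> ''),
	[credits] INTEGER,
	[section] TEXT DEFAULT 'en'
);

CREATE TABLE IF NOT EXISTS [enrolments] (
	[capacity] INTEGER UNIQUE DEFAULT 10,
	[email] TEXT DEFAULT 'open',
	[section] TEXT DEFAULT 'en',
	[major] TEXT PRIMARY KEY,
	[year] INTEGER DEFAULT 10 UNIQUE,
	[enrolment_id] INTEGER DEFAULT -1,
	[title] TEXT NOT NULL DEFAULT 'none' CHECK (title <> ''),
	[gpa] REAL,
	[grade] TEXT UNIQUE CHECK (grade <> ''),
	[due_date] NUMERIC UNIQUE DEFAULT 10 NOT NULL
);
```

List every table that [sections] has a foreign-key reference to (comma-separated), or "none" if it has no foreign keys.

courses

- section_id REFERENCES courses(course_id).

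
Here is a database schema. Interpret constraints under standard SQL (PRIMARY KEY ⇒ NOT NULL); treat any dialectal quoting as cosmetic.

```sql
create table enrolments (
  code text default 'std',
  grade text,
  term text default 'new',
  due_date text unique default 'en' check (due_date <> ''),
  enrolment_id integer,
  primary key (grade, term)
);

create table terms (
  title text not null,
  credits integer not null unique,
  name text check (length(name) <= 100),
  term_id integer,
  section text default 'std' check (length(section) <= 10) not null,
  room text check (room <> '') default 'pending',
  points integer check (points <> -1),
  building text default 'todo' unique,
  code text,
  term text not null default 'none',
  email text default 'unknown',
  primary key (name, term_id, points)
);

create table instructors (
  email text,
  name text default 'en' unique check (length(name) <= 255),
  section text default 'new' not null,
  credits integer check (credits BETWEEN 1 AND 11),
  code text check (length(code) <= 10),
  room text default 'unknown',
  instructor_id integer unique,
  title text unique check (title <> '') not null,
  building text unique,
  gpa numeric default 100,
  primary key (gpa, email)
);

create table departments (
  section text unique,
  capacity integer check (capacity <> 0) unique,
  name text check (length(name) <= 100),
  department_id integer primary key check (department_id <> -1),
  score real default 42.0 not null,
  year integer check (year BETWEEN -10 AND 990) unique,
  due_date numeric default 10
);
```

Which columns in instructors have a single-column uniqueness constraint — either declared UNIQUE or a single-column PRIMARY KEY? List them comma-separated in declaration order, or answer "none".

name, instructor_id, title, building

- email: part of a composite PRIMARY KEY — only the tuple is unique, not this column on its own.
- name: declared UNIQUE → unique.
- section: no UNIQUE or single-column PK constraint.
- credits: no UNIQUE or single-column PK constraint.
- code: no UNIQUE or single-column PK constraint.
- room: no UNIQUE or single-column PK constraint.
- instructor_id: declared UNIQUE → unique.
- title: declared UNIQUE → unique.
- building: declared UNIQUE → unique.
- gpa: part of a composite PRIMARY KEY — only the tuple is unique, not this column on its own.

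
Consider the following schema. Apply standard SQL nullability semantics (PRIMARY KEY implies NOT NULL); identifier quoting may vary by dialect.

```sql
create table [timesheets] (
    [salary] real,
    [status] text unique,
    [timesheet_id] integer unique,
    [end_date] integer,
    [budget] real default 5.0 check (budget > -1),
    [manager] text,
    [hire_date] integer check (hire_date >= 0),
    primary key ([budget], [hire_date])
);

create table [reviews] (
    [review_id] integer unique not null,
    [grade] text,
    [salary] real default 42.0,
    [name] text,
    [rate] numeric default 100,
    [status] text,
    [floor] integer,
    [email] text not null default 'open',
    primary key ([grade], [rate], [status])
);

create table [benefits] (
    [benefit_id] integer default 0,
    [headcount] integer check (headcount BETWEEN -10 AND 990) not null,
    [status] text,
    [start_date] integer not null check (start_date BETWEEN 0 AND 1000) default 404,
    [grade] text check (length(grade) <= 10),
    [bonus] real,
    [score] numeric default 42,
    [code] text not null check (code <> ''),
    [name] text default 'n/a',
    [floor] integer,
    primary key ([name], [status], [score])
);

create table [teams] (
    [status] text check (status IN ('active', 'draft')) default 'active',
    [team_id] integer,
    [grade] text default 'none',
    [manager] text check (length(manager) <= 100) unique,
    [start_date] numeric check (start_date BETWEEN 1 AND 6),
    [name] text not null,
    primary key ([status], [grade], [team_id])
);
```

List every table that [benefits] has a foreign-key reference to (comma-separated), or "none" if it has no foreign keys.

none

No column in benefits has a REFERENCES clause.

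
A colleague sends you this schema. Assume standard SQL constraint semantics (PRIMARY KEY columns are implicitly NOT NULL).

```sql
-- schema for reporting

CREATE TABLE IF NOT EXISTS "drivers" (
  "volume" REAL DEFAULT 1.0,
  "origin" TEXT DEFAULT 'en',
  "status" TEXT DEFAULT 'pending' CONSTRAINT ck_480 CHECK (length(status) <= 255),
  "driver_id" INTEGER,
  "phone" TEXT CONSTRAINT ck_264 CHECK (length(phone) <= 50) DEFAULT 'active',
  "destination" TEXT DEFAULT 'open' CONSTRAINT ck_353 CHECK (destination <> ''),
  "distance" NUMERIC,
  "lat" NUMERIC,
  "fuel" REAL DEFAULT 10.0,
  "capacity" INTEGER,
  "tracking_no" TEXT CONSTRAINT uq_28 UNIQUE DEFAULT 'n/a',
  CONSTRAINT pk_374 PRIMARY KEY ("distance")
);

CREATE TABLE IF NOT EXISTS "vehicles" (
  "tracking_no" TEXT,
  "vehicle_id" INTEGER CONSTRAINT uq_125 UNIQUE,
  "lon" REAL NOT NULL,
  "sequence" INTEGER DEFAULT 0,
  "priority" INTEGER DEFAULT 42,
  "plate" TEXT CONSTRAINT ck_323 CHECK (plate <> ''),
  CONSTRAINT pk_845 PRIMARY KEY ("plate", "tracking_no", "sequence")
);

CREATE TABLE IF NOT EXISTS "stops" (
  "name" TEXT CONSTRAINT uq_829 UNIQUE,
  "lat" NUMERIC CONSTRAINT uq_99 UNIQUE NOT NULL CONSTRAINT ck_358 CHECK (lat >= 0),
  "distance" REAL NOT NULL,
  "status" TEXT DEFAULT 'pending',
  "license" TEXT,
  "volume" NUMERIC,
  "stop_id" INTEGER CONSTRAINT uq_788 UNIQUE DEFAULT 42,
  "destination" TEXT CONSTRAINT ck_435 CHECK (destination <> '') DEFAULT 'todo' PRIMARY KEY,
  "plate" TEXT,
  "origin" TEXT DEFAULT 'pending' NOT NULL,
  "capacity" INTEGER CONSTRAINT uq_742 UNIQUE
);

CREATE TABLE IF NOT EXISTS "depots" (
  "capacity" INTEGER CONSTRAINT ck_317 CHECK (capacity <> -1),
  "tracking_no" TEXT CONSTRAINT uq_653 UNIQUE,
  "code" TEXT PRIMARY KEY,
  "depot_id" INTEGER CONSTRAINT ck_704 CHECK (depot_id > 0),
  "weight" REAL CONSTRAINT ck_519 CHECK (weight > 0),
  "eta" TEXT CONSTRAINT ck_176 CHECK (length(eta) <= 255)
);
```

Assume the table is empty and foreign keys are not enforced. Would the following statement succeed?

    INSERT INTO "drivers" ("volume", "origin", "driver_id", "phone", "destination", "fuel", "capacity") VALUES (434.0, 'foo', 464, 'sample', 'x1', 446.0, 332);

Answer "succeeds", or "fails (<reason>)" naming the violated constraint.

distance is omitted from the column list and has no DEFAULT, so it would receive NULL.
But distance is part of the PRIMARY KEY (implied NOT NULL).

fails (NOT NULL on distance)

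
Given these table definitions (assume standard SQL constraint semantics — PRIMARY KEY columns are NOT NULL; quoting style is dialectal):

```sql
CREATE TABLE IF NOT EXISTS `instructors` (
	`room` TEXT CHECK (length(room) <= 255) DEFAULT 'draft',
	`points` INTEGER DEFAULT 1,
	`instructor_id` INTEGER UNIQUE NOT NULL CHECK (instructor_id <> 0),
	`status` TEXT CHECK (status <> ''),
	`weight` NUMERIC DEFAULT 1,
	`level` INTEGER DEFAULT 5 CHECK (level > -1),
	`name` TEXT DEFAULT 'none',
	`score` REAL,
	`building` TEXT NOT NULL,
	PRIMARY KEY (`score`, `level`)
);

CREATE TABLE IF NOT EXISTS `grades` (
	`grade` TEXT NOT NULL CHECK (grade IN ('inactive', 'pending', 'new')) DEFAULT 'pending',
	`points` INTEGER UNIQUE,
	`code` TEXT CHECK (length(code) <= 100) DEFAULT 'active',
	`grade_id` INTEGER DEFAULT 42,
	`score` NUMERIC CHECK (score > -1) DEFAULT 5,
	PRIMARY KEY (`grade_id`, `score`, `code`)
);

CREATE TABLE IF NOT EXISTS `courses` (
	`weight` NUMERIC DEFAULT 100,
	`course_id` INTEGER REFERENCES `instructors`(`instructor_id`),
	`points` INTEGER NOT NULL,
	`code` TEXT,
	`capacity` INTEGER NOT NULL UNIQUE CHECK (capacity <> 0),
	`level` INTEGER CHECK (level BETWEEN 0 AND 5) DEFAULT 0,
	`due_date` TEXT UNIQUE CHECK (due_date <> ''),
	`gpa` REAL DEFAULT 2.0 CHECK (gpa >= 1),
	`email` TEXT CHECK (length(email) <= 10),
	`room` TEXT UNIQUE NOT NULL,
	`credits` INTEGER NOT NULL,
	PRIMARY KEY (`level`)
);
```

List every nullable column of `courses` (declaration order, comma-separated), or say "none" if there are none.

- weight: DEFAULT only fills an omitted column; an explicit NULL is still allowed → nullable.
- course_id: a foreign key column may be NULL unless separately constrained → nullable.
- points: declared NOT NULL → not nullable.
- code: no NOT NULL constraint applies → nullable.
- capacity: declared NOT NULL → not nullable.
- level: part of the PRIMARY KEY, which implies NOT NULL → not nullable.
- due_date: CHECK does not forbid NULL (a CHECK constraint passes when its expression is NULL) → nullable.
- gpa: CHECK does not forbid NULL (a CHECK constraint passes when its expression is NULL) → nullable.
- email: CHECK does not forbid NULL (a CHECK constraint passes when its expression is NULL) → nullable.
- room: declared NOT NULL → not nullable.
- credits: declared NOT NULL → not nullable.

weight, course_id, code, due_date, gpa, email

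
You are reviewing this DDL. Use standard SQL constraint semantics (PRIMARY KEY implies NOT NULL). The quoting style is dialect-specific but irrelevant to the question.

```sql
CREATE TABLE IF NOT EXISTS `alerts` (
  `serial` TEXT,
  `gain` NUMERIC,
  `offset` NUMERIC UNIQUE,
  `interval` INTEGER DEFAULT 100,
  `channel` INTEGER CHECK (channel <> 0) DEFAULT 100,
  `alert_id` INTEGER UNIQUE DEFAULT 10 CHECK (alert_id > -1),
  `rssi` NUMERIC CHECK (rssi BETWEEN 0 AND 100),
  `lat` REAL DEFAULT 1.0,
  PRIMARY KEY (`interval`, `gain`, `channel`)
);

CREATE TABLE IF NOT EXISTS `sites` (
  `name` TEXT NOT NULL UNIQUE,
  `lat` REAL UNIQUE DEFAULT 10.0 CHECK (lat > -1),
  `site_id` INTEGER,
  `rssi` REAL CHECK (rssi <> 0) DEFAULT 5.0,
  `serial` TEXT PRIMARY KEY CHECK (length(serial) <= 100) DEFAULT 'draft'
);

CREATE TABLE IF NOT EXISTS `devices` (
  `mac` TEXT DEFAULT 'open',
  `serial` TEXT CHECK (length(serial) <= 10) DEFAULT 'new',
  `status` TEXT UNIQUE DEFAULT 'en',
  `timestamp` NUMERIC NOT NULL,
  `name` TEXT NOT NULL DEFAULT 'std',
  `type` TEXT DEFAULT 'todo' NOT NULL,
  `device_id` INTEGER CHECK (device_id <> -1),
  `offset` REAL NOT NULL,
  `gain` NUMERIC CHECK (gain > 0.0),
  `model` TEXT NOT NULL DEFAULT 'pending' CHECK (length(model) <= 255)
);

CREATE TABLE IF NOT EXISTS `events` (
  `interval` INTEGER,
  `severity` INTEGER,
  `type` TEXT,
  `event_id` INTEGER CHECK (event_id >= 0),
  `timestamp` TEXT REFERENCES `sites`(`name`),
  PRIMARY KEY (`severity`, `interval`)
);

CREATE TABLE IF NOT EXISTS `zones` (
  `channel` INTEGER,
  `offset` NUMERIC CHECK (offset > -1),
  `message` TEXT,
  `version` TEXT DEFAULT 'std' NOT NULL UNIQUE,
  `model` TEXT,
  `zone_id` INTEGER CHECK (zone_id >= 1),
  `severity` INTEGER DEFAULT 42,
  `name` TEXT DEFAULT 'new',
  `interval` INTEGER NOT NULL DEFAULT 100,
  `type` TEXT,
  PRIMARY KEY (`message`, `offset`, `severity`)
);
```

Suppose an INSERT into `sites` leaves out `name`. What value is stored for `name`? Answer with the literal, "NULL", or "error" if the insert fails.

error

name has no DEFAULT clause.
Omitting it would insert NULL, but it is declared NOT NULL, so the INSERT fails.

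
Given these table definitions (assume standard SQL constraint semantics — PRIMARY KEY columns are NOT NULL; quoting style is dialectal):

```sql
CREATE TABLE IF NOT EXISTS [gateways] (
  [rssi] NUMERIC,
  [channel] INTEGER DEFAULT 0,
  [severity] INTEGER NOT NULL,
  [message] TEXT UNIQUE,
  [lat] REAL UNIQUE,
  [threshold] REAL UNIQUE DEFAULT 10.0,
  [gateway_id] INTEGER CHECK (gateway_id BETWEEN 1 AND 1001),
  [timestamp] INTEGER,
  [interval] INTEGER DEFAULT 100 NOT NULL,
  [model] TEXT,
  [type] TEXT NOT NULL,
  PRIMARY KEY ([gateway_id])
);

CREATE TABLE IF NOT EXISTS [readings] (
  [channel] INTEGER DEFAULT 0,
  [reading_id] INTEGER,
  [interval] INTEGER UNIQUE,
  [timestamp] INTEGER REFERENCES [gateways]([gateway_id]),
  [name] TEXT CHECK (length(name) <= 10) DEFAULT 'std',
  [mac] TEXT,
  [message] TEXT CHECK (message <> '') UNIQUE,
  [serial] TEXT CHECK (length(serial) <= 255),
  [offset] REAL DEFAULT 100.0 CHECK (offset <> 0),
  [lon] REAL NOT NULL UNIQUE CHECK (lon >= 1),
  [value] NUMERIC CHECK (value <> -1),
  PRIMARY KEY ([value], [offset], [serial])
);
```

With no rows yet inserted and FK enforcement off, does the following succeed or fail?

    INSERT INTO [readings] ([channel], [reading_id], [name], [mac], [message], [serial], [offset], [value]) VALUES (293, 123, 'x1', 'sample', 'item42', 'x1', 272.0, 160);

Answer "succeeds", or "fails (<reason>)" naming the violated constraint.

lon is omitted from the column list and has no DEFAULT, so it would receive NULL.
But lon is declared NOT NULL.

fails (NOT NULL on lon)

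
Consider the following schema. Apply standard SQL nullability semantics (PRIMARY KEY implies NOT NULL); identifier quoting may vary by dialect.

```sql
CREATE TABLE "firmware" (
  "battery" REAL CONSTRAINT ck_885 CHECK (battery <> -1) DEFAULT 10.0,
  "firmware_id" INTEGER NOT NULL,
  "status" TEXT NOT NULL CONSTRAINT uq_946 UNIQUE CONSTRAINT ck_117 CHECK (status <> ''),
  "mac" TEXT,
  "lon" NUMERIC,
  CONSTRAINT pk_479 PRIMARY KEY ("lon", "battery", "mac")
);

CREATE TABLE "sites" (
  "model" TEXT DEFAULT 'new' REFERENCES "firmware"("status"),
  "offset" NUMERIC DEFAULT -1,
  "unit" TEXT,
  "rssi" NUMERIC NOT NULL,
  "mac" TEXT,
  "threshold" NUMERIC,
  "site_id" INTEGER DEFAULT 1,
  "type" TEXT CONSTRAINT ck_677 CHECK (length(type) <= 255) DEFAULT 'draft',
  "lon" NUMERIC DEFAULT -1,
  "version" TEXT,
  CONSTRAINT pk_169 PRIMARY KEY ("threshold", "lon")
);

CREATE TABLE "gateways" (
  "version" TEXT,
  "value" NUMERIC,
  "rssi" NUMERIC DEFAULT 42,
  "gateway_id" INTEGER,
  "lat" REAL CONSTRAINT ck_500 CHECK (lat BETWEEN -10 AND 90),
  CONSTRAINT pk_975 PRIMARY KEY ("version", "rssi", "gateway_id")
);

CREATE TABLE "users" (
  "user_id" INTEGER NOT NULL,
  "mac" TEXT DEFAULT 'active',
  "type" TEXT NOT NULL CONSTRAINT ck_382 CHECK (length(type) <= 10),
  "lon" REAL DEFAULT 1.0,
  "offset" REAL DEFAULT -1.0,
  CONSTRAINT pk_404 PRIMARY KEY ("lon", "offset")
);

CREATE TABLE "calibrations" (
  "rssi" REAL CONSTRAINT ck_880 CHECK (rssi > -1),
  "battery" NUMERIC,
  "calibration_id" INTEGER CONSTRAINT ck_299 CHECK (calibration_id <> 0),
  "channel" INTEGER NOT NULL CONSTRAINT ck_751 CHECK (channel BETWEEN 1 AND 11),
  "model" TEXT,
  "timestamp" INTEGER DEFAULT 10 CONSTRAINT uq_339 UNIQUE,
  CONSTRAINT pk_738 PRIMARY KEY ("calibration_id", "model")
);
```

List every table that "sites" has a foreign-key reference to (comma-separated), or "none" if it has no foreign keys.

- model REFERENCES firmware(status).

firmware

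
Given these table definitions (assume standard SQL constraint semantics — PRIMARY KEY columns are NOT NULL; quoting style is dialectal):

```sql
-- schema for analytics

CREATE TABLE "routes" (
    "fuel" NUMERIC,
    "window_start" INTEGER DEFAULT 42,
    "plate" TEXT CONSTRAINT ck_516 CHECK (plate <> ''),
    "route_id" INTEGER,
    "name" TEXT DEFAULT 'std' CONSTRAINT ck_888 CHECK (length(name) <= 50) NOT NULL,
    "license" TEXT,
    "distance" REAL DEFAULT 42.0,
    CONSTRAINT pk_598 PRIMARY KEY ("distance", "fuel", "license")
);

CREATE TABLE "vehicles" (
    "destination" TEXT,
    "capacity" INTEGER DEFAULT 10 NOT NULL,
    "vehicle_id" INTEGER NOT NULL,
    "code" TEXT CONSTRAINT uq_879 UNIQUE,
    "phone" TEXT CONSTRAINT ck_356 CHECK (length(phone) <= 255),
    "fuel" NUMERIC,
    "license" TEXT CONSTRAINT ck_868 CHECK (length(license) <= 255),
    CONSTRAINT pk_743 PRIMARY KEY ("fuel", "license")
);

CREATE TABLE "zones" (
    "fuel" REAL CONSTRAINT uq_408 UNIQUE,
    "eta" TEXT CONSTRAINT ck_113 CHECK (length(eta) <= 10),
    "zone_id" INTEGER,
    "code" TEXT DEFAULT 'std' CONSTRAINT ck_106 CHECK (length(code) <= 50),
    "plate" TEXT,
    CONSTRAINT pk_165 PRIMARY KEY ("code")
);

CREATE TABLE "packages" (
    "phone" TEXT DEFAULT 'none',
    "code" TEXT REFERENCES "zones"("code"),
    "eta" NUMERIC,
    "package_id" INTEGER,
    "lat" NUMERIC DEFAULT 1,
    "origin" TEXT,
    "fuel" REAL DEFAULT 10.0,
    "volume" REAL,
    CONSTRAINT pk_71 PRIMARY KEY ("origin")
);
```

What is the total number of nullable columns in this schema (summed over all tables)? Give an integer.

17

routes: 3 nullable (window_start, plate, route_id — PK (distance, fuel, license) and explicit NOT NULL columns excluded).
vehicles: 3 nullable (destination, code, phone — PK (fuel, license) and explicit NOT NULL columns excluded).
zones: 4 nullable (fuel, eta, zone_id, plate — PK (code) and explicit NOT NULL columns excluded).
packages: 7 nullable (phone, code, eta, package_id, lat, fuel, volume — PK (origin) and explicit NOT NULL columns excluded).
Total: 3 + 3 + 4 + 7 = 17.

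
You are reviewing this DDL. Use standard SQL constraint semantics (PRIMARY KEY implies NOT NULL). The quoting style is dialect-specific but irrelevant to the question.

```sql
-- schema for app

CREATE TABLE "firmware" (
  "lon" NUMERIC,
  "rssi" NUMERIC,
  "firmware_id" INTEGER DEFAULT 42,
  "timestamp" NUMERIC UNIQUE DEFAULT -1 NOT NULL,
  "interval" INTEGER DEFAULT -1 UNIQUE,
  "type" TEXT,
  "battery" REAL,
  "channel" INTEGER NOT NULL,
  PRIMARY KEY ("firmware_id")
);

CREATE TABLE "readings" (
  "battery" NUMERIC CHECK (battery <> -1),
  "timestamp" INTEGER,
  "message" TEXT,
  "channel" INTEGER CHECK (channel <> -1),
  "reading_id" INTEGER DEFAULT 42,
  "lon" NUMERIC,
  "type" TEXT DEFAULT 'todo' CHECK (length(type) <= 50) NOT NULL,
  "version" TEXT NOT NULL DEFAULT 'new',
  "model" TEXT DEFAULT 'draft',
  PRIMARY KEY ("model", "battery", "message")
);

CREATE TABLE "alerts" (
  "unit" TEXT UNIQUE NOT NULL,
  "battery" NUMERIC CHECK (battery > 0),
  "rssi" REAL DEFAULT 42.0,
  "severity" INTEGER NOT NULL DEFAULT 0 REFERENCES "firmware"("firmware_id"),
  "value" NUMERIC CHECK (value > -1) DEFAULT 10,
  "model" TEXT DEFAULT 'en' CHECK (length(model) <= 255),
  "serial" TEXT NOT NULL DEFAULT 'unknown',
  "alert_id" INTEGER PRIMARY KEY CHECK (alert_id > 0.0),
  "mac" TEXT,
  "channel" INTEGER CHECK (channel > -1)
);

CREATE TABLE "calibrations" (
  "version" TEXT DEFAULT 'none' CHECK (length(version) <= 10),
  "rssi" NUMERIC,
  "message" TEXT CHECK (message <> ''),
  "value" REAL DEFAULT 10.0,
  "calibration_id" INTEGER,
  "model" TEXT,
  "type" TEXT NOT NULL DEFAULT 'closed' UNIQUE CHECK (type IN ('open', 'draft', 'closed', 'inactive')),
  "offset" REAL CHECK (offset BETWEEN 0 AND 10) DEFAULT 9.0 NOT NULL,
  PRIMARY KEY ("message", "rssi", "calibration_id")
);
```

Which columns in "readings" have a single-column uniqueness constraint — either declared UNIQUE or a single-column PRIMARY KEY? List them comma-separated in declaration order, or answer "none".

none

- battery: part of a composite PRIMARY KEY — only the tuple is unique, not this column on its own.
- timestamp: no UNIQUE or single-column PK constraint.
- message: part of a composite PRIMARY KEY — only the tuple is unique, not this column on its own.
- channel: no UNIQUE or single-column PK constraint.
- reading_id: no UNIQUE or single-column PK constraint.
- lon: no UNIQUE or single-column PK constraint.
- type: no UNIQUE or single-column PK constraint.
- version: no UNIQUE or single-column PK constraint.
- model: part of a composite PRIMARY KEY — only the tuple is unique, not this column on its own.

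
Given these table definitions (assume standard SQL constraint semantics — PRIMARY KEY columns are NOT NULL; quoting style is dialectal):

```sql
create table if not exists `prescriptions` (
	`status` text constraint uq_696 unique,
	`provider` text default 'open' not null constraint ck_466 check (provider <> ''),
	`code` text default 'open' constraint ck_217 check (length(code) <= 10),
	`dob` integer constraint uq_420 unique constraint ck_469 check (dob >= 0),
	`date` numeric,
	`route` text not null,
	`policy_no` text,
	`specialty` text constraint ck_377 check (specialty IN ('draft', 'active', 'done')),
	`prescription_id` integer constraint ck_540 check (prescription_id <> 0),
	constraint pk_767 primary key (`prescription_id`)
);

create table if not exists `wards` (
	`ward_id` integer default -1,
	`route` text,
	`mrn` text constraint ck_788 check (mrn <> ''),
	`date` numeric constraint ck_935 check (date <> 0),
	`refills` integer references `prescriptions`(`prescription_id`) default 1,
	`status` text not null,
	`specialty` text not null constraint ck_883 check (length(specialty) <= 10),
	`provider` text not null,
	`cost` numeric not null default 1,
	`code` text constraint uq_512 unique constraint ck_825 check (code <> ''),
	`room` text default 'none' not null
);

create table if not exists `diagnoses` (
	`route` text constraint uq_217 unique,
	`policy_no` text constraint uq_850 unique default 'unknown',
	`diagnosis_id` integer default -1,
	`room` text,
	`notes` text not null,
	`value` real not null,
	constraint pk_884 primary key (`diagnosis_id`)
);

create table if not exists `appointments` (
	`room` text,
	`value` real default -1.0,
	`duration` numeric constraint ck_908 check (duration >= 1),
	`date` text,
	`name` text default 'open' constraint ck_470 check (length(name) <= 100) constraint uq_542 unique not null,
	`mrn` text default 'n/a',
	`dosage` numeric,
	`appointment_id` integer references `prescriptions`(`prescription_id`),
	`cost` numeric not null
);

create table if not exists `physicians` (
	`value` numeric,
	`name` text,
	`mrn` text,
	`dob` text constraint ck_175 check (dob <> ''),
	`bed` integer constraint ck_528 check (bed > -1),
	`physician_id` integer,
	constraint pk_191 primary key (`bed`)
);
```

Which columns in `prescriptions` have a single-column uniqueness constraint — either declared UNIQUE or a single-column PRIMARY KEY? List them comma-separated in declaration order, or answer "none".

status, dob, prescription_id

- status: declared UNIQUE → unique.
- provider: no UNIQUE or single-column PK constraint.
- code: no UNIQUE or single-column PK constraint.
- dob: declared UNIQUE → unique.
- date: no UNIQUE or single-column PK constraint.
- route: no UNIQUE or single-column PK constraint.
- policy_no: no UNIQUE or single-column PK constraint.
- specialty: no UNIQUE or single-column PK constraint.
- prescription_id: single-column PRIMARY KEY → unique.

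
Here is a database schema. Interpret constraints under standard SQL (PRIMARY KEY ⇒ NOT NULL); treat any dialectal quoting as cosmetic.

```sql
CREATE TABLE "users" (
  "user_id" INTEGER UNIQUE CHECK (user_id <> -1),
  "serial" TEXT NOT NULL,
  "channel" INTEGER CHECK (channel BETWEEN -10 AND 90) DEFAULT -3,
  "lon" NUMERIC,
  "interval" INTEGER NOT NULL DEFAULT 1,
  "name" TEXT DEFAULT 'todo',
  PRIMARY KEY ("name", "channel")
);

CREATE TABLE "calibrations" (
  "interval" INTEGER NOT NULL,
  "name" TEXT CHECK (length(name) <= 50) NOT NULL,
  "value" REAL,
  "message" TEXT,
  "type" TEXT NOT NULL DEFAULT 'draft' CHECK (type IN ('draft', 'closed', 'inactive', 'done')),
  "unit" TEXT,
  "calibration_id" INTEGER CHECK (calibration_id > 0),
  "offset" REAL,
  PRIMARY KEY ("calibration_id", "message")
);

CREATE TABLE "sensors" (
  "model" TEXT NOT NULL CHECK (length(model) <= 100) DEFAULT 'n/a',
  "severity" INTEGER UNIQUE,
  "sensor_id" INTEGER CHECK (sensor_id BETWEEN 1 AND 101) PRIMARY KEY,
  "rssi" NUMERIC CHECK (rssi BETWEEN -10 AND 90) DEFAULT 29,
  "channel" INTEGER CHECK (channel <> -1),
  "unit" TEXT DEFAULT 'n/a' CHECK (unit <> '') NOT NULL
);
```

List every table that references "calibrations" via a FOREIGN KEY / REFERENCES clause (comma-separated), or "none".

No REFERENCES clause anywhere in the schema names calibrations.

none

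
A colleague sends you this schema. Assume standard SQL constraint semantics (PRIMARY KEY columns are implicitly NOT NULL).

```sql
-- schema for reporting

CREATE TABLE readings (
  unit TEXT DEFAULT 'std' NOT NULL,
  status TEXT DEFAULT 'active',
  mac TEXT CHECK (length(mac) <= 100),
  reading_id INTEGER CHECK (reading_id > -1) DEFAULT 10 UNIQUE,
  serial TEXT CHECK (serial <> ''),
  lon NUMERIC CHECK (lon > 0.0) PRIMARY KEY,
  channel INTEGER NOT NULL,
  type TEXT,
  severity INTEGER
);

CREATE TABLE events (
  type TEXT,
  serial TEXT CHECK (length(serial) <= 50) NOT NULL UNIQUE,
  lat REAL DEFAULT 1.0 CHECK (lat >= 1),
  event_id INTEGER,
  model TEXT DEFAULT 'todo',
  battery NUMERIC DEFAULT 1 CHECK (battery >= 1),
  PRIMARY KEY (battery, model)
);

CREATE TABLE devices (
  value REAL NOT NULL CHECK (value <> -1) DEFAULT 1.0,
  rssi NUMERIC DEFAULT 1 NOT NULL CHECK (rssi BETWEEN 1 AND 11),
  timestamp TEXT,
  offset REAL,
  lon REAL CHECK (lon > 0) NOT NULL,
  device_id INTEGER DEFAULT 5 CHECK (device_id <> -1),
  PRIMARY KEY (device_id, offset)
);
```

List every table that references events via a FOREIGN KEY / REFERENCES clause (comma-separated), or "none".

No REFERENCES clause anywhere in the schema names events.

none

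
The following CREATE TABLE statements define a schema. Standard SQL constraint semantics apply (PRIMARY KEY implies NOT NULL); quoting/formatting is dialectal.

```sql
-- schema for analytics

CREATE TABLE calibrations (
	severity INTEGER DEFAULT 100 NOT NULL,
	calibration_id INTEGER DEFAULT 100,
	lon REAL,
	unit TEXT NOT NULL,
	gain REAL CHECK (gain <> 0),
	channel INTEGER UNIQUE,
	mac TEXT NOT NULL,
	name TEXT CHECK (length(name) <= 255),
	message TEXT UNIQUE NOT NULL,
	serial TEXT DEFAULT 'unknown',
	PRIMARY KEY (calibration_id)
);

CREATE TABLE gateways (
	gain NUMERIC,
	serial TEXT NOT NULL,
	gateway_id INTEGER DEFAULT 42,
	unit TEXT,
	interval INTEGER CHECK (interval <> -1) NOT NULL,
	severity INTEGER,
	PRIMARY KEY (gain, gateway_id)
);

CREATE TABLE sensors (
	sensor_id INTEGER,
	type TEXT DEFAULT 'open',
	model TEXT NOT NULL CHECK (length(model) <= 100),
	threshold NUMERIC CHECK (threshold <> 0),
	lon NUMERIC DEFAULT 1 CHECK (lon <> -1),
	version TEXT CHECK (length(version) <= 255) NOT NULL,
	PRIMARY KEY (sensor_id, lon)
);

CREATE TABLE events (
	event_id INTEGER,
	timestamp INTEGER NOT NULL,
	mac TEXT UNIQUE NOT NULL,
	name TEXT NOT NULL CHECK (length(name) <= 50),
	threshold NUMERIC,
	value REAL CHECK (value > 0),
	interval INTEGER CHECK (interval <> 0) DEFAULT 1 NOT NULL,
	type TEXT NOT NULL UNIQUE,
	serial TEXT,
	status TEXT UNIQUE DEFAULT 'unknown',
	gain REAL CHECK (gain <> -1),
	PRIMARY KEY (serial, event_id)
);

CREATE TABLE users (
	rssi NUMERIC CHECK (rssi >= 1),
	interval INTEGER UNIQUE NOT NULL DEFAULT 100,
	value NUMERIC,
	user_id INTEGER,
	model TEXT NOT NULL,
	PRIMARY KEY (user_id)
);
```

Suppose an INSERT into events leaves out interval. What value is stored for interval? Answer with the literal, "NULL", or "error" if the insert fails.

interval has an explicit DEFAULT 1.
When the column is omitted from an INSERT, that default is used.

1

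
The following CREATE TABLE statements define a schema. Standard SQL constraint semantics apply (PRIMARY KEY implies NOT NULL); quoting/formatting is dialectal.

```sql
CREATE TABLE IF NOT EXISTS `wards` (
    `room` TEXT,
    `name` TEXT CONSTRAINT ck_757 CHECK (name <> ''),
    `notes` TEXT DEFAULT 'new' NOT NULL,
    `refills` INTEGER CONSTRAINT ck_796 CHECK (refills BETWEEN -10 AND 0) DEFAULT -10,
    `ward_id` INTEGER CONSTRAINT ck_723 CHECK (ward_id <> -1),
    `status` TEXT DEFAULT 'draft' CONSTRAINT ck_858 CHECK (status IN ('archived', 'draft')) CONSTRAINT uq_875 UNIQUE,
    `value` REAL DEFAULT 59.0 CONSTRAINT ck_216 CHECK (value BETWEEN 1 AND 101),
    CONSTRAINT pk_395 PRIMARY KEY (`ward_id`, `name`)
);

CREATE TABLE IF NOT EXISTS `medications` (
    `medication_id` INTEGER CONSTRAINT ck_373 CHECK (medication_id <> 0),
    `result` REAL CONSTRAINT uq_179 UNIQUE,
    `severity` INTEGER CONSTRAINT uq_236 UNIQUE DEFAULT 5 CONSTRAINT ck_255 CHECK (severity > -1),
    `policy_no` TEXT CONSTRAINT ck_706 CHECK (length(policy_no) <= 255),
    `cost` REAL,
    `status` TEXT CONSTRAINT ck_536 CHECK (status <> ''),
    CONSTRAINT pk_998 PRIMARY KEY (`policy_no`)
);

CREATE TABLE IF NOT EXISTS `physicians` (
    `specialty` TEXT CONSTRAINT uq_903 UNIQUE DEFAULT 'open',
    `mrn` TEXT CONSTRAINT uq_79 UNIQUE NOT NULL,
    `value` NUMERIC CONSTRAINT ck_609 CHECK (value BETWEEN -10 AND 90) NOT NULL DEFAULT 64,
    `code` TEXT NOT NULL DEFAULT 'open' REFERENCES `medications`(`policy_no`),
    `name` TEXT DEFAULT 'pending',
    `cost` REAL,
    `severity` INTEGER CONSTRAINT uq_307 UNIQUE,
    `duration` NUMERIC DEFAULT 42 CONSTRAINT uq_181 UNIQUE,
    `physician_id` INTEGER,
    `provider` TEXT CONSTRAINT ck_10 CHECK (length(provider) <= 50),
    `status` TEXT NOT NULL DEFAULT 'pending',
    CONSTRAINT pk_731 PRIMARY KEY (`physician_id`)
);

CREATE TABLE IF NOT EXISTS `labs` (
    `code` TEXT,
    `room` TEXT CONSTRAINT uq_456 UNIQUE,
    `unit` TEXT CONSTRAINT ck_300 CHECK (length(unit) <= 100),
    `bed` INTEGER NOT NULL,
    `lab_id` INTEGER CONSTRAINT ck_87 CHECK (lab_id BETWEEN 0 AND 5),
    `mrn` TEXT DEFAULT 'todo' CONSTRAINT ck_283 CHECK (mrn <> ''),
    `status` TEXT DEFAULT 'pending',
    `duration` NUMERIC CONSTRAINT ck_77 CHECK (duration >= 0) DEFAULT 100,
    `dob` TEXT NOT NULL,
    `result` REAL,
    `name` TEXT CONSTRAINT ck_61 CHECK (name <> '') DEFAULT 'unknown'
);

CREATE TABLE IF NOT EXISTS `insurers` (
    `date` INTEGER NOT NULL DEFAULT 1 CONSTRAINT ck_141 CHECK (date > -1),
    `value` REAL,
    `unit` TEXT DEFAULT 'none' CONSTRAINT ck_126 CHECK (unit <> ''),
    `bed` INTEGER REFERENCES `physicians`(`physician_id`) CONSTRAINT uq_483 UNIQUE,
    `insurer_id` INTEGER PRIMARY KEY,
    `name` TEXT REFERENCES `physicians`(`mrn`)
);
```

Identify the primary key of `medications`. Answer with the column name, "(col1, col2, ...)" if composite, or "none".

policy_no is declared PRIMARY KEY as a table-level PRIMARY KEY clause.

policy_no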